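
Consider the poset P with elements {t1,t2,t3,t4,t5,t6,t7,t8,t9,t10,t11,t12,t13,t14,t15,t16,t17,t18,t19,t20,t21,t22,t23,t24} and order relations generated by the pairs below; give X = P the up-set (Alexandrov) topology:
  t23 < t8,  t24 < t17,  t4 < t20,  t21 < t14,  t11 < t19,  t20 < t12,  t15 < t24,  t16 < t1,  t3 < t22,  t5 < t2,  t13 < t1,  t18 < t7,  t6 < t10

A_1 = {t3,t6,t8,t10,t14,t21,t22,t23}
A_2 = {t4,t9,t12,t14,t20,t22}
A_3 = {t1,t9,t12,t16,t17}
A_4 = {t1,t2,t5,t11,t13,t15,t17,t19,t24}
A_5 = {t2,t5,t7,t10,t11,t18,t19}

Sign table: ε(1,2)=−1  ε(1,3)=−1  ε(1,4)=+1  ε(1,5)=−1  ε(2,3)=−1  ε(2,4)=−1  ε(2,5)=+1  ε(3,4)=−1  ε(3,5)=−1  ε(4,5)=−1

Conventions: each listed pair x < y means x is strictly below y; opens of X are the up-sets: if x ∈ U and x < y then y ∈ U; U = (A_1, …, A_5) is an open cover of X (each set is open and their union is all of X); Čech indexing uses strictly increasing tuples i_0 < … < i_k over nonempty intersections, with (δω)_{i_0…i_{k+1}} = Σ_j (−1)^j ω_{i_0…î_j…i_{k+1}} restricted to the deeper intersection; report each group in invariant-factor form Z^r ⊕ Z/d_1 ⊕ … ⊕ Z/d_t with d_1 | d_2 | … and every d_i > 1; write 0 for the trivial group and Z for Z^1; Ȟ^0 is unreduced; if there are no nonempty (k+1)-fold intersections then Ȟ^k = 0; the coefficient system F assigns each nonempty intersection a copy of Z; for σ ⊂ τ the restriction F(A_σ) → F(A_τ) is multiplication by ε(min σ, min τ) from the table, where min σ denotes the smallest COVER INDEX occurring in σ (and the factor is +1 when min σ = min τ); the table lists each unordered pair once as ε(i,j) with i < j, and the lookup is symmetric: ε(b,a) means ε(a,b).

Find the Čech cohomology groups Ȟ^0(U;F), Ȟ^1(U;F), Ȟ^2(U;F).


cover nerve:
  A12={t14,t22} A15={t10} A23={t9,t12} A34={t1,t17} A45={t2,t5,t11,t19}
C dims 5,5; δ0: rk 5, SNF 1^4·2
Ȟ^0: (5−5)−0=0 ⇒ 0
Ȟ^1: (5−0)−5=0 plus torsion [2] ⇒ Z/2
Ȟ^2: (0−0)−0=0 ⇒ 0

Ȟ^0 = 0, Ȟ^1 = Z/2 and Ȟ^2 = 0


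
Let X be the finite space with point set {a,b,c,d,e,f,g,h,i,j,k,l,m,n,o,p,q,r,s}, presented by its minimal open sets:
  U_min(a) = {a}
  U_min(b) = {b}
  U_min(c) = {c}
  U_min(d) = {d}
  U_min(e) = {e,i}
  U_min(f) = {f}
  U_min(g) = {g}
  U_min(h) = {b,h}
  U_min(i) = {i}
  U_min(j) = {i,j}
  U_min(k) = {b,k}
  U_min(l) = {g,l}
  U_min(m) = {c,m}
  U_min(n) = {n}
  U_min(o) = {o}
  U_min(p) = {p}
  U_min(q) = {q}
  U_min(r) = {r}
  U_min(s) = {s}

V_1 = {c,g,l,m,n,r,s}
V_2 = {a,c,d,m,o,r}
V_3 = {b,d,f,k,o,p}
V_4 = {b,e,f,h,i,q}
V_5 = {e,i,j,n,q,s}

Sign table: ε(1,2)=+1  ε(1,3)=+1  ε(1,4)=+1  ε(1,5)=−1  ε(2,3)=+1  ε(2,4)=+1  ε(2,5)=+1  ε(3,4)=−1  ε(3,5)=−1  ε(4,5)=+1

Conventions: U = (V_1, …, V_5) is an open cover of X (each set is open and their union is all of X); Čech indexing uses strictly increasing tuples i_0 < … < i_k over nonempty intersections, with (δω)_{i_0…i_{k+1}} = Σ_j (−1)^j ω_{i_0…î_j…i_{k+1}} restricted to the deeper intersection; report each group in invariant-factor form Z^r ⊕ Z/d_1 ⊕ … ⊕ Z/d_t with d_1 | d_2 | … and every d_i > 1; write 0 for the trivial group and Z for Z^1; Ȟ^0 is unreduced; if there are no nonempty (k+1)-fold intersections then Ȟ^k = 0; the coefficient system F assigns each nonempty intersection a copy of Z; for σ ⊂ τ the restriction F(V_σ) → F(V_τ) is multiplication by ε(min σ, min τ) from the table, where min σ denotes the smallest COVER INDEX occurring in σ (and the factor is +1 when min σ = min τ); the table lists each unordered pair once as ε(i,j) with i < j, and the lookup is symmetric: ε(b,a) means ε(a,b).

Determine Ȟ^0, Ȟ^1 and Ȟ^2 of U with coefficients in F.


Ȟ^0(U;F) ≅ Z; Ȟ^1(U;F) ≅ Z; Ȟ^2(U;F) ≅ 0

nonempty intersections:
  V12={c,m,r} V15={n,s} V23={d,o} V34={b,f} V45={e,i,q}
C dims 5,5; δ0: rk 4, SNF 1^4
Ȟ^0: (5−4)−0=1 ⇒ Z
Ȟ^1: (5−0)−4=1 ⇒ Z
Ȟ^2: (0−0)−0=0 ⇒ 0


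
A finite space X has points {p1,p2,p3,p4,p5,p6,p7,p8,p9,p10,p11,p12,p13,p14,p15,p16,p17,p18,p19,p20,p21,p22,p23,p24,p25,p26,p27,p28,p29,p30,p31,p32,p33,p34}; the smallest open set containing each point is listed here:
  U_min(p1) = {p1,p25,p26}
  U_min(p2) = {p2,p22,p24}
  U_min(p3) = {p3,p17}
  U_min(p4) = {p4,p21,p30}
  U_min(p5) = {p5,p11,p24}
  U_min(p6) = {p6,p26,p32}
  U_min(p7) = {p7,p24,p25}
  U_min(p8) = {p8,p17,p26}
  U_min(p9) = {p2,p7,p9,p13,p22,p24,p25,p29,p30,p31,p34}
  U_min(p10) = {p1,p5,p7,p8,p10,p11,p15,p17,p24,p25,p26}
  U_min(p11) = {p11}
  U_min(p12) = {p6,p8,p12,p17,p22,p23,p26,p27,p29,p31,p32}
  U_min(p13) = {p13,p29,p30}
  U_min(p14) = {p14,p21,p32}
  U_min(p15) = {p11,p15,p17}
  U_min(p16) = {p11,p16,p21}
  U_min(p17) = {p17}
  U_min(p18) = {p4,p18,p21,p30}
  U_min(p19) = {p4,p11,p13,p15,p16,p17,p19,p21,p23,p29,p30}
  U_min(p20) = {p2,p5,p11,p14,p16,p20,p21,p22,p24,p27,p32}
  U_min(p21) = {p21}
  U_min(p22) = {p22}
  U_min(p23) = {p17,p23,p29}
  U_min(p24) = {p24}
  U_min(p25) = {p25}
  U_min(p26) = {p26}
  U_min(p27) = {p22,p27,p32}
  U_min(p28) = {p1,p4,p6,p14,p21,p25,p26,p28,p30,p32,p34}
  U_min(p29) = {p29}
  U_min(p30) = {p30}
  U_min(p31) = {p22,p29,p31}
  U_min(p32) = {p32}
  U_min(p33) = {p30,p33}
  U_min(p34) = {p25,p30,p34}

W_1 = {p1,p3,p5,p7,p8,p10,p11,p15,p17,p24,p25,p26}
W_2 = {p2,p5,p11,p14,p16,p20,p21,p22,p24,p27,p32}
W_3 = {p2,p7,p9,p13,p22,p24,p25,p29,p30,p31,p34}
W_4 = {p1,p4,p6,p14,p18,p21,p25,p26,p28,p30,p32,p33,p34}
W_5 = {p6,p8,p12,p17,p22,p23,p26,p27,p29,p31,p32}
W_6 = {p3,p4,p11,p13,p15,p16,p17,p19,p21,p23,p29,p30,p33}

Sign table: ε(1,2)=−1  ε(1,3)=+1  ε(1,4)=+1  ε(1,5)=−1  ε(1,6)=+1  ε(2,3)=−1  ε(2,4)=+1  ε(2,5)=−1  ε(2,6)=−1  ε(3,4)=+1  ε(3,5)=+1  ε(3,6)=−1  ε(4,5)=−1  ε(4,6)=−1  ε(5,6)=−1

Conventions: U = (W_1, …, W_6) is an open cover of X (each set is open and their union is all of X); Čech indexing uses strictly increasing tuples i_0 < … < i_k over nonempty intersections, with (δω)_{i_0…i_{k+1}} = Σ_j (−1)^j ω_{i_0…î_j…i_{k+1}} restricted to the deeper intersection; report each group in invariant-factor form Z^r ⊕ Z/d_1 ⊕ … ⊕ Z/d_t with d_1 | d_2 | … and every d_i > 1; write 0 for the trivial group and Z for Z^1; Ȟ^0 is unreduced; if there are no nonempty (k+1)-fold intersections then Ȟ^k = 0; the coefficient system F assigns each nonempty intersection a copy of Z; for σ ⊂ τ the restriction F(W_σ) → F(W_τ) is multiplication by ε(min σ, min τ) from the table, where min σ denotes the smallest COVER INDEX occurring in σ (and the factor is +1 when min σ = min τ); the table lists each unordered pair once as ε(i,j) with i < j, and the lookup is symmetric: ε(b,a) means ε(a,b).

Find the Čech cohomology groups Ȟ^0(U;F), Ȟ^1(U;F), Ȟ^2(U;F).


nerve of the cover:
  W12={p5,p11,p24} W13={p7,p24,p25} W14={p1,p25,p26} W15={p8,p17,p26} W16={p3,p11,p15,p17} W23={p2,p22,p24} W24={p14,p21,p32} W25={p22,p27,p32} W26={p11,p16,p21} W34={p25,p30,p34} W35={p22,p29,p31} W36={p13,p29,p30} W45={p6,p26,p32} W46={p4,p21,p30,p33} W56={p17,p23,p29}
  W123={p24} W126={p11} W134={p25} W145={p26} W156={p17} W235={p22} W245={p32} W246={p21} W346={p30} W356={p29}
C dims 6,15,10; δ0: rk 6, SNF 1^5·2; δ1: rk 9, SNF 1^9
Ȟ^0 = (6 − 6) − 0 = 0, so Ȟ^0 ≅ 0
Ȟ^1 = (15 − 9) − 6 = 0 plus torsion [2], so Ȟ^1 ≅ Z/2
Ȟ^2 = (10 − 0) − 9 = 1, so Ȟ^2 ≅ Z

Ȟ^0 = 0, Ȟ^1 = Z/2, Ȟ^2 = Z


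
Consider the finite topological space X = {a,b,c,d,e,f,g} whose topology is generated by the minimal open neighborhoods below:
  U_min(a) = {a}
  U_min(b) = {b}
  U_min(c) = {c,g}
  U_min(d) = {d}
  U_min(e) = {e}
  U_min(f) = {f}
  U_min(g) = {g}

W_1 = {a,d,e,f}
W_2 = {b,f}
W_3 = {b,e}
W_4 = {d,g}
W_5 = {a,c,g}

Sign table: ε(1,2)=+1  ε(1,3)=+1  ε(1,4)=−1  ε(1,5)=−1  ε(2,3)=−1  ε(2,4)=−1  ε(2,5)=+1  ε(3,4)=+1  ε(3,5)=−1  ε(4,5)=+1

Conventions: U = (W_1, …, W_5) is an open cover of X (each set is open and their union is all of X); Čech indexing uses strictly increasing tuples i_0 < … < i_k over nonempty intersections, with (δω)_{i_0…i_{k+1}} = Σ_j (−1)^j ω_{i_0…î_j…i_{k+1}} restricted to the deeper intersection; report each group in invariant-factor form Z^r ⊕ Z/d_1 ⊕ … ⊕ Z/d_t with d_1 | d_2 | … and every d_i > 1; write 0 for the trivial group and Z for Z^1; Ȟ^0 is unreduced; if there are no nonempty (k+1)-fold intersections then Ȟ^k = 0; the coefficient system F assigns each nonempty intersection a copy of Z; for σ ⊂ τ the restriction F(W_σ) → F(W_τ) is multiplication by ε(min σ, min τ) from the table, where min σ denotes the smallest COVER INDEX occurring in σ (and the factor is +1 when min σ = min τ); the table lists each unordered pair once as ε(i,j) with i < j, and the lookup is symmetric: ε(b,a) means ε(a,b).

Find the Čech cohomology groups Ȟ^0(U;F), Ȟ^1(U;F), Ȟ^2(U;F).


Ȟ^0 = 0; Ȟ^1 = Z ⊕ Z/2; Ȟ^2 = 0

cover nerve:
  W12={f} W13={e} W14={d} W15={a} W23={b} W45={g}
C dims 5,6; δ0: rk 5, SNF 1^4·2
Ȟ^0: (5−5)−0=0 ⇒ 0
Ȟ^1: (6−0)−5=1 plus torsion [2] ⇒ Z ⊕ Z/2
Ȟ^2: (0−0)−0=0 ⇒ 0


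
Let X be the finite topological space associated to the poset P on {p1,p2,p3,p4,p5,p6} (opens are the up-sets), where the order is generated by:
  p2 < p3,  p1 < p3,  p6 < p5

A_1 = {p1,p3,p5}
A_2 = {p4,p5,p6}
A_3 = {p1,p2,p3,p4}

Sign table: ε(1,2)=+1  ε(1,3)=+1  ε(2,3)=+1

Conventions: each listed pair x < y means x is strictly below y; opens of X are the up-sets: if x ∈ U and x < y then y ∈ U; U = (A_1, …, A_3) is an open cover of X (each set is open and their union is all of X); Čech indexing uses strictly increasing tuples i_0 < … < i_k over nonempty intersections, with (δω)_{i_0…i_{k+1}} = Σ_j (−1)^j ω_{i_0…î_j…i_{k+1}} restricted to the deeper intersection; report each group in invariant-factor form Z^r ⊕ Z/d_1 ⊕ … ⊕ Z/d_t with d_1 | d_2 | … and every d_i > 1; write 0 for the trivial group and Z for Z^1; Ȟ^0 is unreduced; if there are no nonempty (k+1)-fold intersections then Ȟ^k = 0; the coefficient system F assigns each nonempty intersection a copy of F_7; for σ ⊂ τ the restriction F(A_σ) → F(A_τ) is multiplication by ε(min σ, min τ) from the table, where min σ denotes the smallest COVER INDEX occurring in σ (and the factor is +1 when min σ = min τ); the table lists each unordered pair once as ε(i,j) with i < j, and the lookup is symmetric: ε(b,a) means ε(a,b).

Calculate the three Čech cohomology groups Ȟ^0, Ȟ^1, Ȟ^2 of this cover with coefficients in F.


nonempty overlaps:
  A12={p5} A13={p1,p3} A23={p4}
C dims 3,3; δ0: rk_F7 2
degree 0: 3−2−0 = 1 → Ȟ^0 ≅ Z/7
degree 1: 3−0−2 = 1 → Ȟ^1 ≅ Z/7
degree 2: 0−0−0 = 0 → Ȟ^2 ≅ 0

Ȟ^0 ≅ Z/7, Ȟ^1 ≅ Z/7, Ȟ^2 ≅ 0


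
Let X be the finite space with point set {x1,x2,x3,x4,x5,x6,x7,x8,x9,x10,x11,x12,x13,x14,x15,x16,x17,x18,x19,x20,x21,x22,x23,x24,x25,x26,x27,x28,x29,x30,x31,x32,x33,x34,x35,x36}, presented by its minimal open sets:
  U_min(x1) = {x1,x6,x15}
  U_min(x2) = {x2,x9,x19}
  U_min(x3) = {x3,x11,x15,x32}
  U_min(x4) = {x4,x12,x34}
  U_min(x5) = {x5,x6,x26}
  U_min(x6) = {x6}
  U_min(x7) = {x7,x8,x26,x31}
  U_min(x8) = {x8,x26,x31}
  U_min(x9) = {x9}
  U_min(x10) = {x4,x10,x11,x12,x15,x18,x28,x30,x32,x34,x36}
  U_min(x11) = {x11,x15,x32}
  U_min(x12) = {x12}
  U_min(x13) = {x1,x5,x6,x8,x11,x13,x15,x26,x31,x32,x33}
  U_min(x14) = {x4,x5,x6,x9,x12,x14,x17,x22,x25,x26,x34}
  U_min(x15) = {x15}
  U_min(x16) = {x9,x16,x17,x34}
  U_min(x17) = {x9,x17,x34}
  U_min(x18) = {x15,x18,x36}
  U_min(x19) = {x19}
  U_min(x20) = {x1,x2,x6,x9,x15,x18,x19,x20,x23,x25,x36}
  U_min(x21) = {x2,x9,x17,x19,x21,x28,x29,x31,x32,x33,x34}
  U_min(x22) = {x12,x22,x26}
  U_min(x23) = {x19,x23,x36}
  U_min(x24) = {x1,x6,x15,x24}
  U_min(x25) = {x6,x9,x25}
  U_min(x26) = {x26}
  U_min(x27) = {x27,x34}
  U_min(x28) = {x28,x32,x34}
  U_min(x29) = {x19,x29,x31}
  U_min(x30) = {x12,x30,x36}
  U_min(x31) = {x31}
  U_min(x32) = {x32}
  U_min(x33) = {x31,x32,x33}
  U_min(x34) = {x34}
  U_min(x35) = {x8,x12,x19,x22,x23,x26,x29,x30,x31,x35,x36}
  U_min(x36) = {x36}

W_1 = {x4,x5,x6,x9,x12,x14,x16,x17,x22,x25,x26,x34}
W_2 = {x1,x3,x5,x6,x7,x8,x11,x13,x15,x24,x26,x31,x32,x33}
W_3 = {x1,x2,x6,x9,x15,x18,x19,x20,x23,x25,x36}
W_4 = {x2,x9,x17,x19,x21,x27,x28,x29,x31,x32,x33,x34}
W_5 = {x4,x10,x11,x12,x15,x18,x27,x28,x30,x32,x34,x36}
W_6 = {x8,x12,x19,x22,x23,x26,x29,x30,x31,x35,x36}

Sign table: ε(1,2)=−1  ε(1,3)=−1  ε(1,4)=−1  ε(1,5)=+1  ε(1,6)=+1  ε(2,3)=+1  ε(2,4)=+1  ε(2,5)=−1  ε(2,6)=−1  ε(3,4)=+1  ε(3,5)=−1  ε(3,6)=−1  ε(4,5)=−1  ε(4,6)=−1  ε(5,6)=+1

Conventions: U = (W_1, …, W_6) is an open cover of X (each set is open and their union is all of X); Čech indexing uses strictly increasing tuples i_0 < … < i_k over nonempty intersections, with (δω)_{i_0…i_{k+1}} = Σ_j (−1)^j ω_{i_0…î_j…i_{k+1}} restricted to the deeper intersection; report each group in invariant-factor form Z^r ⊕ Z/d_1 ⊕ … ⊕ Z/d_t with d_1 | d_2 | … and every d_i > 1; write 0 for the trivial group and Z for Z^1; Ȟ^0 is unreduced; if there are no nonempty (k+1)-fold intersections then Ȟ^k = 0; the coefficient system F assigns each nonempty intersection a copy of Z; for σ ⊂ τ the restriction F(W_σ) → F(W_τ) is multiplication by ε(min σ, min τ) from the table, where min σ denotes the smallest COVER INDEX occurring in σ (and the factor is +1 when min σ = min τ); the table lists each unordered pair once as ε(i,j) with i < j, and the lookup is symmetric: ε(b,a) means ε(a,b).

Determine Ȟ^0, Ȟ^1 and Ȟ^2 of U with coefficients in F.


Ȟ^0 = Z, Ȟ^1 = 0 and Ȟ^2 = Z/2

nonempty intersections:
  W12={x5,x6,x26} W13={x6,x9,x25} W14={x9,x17,x34} W15={x4,x12,x34} W16={x12,x22,x26} W23={x1,x6,x15} W24={x31,x32,x33} W25={x11,x15,x32} W26={x8,x26,x31} W34={x2,x9,x19} W35={x15,x18,x36} W36={x19,x23,x36} W45={x27,x28,x32,x34} W46={x19,x29,x31} W56={x12,x30,x36}
  W123={x6} W126={x26} W134={x9} W145={x34} W156={x12} W235={x15} W245={x32} W246={x31} W346={x19} W356={x36}
C dims 6,15,10; δ0: rk 5, SNF 1^5; δ1: rk 10, SNF 1^9·2
Ȟ^0: (6−5)−0=1 ⇒ Z
Ȟ^1: (15−10)−5=0 ⇒ 0
Ȟ^2: (10−0)−10=0 plus torsion [2] ⇒ Z/2


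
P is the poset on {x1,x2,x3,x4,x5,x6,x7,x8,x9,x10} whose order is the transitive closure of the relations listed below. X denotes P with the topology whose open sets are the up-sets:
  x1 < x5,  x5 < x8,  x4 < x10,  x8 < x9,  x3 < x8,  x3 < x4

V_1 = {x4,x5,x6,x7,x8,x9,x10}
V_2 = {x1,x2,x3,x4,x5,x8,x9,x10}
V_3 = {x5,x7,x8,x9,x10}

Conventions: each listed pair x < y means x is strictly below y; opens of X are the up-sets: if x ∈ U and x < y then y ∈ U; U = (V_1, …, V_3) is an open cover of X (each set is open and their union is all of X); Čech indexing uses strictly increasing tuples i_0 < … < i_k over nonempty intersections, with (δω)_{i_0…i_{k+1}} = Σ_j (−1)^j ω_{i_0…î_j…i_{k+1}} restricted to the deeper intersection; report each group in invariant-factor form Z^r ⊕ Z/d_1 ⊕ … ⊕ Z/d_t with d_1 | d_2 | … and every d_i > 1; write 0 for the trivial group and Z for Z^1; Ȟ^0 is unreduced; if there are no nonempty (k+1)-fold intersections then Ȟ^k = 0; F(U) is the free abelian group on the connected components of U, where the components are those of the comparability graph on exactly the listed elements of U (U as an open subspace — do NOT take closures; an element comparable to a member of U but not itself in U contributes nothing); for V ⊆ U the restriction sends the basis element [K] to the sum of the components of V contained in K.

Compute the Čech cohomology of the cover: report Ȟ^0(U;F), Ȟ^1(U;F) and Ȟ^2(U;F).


cover nerve:
  V12={x4,x5,x8,x9,x10} V13={x5,x7,x8,x9,x10} V23={x5,x8,x9,x10}
  V123={x5,x8,x9,x10}
components per intersection:
  V1: {x4,x10} {x5,x8,x9} {x6} {x7}
  V2: {x1,x3,x4,x5,x8,x9,x10} {x2}
  V3: {x5,x8,x9} {x7} {x10}
  V12: {x4,x10} {x5,x8,x9}
  V13: {x5,x8,x9} {x7} {x10}
  V23: {x5,x8,x9} {x10}
  V123: {x5,x8,x9} {x10}
C dims 9,7,2; δ0: rk 5, SNF 1^5; δ1: rk 2, SNF 1^2
Ȟ^0: (9−5)−0=4 ⇒ Z^4
Ȟ^1: (7−2)−5=0 ⇒ 0
Ȟ^2: (2−0)−2=0 ⇒ 0

Ȟ^0(U;F) ≅ Z^4, Ȟ^1(U;F) ≅ 0 and Ȟ^2(U;F) ≅ 0


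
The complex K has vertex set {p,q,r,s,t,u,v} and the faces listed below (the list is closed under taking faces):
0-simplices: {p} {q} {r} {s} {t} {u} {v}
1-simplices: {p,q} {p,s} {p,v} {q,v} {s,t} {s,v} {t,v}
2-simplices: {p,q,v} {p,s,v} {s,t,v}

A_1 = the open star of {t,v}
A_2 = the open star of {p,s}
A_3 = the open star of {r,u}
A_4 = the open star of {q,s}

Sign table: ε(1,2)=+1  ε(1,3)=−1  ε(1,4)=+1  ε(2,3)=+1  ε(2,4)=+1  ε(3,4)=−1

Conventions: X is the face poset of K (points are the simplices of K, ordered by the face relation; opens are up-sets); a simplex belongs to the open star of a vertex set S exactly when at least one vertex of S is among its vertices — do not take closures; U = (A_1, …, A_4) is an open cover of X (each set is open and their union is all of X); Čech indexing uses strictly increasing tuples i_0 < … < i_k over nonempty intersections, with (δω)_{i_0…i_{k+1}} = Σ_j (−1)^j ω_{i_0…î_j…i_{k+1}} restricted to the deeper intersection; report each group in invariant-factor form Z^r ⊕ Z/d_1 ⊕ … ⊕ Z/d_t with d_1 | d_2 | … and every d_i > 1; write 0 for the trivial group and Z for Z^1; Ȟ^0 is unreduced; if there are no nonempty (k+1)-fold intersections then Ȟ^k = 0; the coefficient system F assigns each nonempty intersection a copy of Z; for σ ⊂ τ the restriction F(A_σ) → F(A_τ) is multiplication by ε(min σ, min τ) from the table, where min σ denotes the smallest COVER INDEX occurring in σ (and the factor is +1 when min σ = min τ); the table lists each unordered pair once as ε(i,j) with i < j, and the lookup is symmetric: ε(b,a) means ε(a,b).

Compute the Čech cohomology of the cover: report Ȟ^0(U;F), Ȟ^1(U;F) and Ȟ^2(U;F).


nerve of the cover:
  A1={{t},{v},{p,v},{q,v},{s,t},{s,v},{t,v},{p,q,v},{p,s,v},{s,t,v}} A2={{p},{s},{p,q},{p,s},{p,v},{s,t},{s,v},{p,q,v},{p,s,v},{s,t,v}} A3={{r},{u}} A4={{q},{s},{p,q},{p,s},{q,v},{s,t},{s,v},{p,q,v},{p,s,v},{s,t,v}}
  A12={{p,v},{s,t},{s,v},{p,q,v},{p,s,v},{s,t,v}} A14={{q,v},{s,t},{s,v},{p,q,v},{p,s,v},{s,t,v}} A24={{s},{p,q},{p,s},{s,t},{s,v},{p,q,v},{p,s,v},{s,t,v}}
  A124={{s,t},{s,v},{p,q,v},{p,s,v},{s,t,v}}
C dims 4,3,1; δ0: rk 2, SNF 1^2; δ1: rk 1, SNF 1^1
Ȟ^0 = (4 − 2) − 0 = 2, so Ȟ^0 ≅ Z^2
Ȟ^1 = (3 − 1) − 2 = 0, so Ȟ^1 ≅ 0
Ȟ^2 = (1 − 0) − 1 = 0, so Ȟ^2 ≅ 0

Ȟ^0 = Z^2,  Ȟ^1 = 0,  Ȟ^2 = 0


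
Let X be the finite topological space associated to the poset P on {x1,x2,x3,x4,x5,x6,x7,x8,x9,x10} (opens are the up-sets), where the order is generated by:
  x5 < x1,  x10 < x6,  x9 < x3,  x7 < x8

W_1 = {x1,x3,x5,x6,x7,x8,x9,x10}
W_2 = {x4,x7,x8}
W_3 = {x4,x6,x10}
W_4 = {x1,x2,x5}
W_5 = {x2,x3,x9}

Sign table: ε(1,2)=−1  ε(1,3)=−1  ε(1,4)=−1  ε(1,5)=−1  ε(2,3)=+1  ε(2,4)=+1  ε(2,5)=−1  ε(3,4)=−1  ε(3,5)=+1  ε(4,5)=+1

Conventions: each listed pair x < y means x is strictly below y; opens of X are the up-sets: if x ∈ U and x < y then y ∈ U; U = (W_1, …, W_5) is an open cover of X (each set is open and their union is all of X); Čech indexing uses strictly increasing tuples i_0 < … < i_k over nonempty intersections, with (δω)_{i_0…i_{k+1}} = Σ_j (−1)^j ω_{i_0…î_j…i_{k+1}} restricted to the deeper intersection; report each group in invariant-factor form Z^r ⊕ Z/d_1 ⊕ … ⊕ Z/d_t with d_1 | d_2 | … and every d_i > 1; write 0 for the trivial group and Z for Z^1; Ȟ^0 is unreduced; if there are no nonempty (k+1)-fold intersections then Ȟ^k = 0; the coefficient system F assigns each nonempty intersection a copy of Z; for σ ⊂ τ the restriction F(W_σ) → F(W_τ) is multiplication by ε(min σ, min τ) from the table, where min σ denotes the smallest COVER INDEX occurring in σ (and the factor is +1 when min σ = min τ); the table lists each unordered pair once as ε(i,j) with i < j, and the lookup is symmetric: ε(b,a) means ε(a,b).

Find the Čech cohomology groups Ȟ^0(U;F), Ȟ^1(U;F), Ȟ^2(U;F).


nonempty intersections:
  W12={x7,x8} W13={x6,x10} W14={x1,x5} W15={x3,x9} W23={x4} W45={x2}
C dims 5,6; δ0: rk 4, SNF 1^4
Ȟ^0: (5−4)−0=1 ⇒ Z
Ȟ^1: (6−0)−4=2 ⇒ Z^2
Ȟ^2: (0−0)−0=0 ⇒ 0

Ȟ^0 = Z, Ȟ^1 = Z^2 and Ȟ^2 = 0


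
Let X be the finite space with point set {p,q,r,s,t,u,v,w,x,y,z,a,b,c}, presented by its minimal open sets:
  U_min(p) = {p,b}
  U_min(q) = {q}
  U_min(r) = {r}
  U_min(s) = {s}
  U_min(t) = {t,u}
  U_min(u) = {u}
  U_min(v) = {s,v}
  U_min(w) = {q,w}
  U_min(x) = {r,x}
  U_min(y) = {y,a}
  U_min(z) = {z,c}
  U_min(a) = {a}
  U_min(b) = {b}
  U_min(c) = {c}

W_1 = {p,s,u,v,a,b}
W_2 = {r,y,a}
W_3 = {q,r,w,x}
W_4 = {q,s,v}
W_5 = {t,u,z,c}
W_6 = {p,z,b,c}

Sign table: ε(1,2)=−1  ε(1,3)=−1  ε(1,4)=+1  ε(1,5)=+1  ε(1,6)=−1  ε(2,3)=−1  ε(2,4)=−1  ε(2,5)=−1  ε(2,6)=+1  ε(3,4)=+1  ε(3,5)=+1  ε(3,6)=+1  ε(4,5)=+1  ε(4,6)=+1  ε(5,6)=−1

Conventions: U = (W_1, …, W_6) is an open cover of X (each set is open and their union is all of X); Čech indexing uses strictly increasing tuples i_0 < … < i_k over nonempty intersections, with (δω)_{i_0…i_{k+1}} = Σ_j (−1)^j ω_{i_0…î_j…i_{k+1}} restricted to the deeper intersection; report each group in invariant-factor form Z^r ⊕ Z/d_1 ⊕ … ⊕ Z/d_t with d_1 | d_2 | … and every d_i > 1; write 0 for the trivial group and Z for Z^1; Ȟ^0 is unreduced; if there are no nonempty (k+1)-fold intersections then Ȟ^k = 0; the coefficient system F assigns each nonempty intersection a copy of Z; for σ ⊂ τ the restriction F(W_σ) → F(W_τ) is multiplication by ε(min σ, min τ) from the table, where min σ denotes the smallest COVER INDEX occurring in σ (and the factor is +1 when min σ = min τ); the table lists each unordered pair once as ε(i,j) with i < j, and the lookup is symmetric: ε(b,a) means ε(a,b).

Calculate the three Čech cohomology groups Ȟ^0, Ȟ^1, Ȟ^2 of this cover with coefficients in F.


Ȟ^0 = Z, Ȟ^1 = Z^2, Ȟ^2 = 0

cover nerve:
  W12={a} W14={s,v} W15={u} W16={p,b} W23={r} W34={q} W56={z,c}
C dims 6,7; δ0: rk 5, SNF 1^5
Ȟ^0: (6−5)−0=1 ⇒ Z
Ȟ^1: (7−0)−5=2 ⇒ Z^2
Ȟ^2: (0−0)−0=0 ⇒ 0


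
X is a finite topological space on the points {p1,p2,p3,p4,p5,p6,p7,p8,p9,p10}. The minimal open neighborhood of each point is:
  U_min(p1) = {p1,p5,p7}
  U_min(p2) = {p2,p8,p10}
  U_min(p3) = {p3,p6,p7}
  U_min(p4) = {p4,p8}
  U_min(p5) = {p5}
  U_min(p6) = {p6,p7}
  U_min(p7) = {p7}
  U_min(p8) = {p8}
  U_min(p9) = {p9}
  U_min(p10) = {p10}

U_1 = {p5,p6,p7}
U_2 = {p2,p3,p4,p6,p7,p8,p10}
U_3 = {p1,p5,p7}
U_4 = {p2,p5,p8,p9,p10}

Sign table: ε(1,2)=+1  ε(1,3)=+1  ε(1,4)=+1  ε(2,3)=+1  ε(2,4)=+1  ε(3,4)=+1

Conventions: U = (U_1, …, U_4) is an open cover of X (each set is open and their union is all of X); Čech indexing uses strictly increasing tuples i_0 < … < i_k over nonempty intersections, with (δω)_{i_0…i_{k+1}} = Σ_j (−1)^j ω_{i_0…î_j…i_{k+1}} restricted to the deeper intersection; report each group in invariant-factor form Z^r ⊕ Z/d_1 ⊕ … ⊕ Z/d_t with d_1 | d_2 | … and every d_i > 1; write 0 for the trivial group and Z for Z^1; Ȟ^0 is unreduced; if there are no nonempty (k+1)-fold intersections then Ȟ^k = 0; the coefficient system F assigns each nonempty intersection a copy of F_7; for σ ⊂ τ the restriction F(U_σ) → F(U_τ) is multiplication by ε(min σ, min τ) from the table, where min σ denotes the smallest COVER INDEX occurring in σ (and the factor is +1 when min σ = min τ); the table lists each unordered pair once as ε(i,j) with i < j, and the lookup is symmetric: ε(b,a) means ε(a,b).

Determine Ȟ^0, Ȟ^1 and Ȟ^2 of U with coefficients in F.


Ȟ^0(U;F) ≅ Z/7, Ȟ^1(U;F) ≅ Z/7, Ȟ^2(U;F) ≅ 0

nonempty overlaps:
  U12={p6,p7} U13={p5,p7} U14={p5} U23={p7} U24={p2,p8,p10} U34={p5}
  U123={p7} U134={p5}
C dims 4,6,2; δ0: rk_F7 3; δ1: rk_F7 2
degree 0: 4−3−0 = 1 → Ȟ^0 ≅ Z/7
degree 1: 6−2−3 = 1 → Ȟ^1 ≅ Z/7
degree 2: 2−0−2 = 0 → Ȟ^2 ≅ 0


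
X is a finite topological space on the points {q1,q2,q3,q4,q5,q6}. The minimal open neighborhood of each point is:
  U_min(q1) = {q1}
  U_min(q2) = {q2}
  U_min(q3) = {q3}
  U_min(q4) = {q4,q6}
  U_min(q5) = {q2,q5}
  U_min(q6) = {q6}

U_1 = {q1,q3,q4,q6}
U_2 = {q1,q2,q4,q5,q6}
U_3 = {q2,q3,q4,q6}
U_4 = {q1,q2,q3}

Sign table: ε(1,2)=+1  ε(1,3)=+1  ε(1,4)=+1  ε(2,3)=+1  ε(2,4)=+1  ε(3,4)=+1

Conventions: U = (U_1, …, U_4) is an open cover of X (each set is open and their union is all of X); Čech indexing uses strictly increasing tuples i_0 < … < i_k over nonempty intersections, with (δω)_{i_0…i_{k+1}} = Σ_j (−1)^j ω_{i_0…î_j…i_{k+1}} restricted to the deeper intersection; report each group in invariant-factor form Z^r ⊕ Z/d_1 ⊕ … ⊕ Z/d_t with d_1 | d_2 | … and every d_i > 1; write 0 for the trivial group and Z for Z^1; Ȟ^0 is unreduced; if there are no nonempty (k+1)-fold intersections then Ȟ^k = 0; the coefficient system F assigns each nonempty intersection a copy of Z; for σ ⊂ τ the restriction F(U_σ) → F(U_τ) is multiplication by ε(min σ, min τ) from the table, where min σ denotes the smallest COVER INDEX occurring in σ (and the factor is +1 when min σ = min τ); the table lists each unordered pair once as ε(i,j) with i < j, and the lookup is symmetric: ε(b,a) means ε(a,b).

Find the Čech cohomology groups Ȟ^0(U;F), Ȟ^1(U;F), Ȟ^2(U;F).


Ȟ^0 ≅ Z, Ȟ^1 ≅ 0 and Ȟ^2 ≅ Z

nonempty overlaps:
  U12={q1,q4,q6} U13={q3,q4,q6} U14={q1,q3} U23={q2,q4,q6} U24={q1,q2} U34={q2,q3}
  U123={q4,q6} U124={q1} U134={q3} U234={q2}
C dims 4,6,4; δ0: rk 3, SNF 1^3; δ1: rk 3, SNF 1^3
degree 0: 4−3−0 = 1 → Ȟ^0 ≅ Z
degree 1: 6−3−3 = 0 → Ȟ^1 ≅ 0
degree 2: 4−0−3 = 1 → Ȟ^2 ≅ Z


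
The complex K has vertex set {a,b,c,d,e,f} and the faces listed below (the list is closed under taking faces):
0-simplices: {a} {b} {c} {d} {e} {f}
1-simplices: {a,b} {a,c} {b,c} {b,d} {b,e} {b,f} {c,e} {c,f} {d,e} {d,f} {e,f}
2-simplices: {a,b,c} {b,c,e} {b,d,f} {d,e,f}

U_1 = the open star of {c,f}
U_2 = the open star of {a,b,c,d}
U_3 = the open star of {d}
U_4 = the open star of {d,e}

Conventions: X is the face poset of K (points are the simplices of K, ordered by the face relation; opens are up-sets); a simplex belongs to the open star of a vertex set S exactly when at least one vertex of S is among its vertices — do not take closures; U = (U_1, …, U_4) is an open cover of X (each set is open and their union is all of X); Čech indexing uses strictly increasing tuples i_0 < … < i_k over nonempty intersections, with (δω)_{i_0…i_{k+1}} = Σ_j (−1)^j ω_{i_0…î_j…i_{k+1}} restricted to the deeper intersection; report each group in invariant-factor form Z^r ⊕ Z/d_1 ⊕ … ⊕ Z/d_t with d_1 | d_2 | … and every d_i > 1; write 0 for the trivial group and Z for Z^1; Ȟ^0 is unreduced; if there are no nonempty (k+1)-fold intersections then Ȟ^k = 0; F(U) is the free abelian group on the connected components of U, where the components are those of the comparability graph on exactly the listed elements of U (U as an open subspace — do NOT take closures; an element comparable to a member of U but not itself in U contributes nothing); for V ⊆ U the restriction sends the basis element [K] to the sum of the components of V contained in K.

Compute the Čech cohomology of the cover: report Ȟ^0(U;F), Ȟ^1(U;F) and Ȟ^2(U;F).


nonempty intersections:
  U1={{c},{f},{a,c},{b,c},{b,f},{c,e},{c,f},{d,f},{e,f},{a,b,c},{b,c,e},{b,d,f},{d,e,f}} U2={{a},{b},{c},{d},{a,b},{a,c},{b,c},{b,d},{b,e},{b,f},{c,e},{c,f},{d,e},{d,f},{a,b,c},{b,c,e},{b,d,f},{d,e,f}} U3={{d},{b,d},{d,e},{d,f},{b,d,f},{d,e,f}} U4={{d},{e},{b,d},{b,e},{c,e},{d,e},{d,f},{e,f},{b,c,e},{b,d,f},{d,e,f}}
  U12={{c},{a,c},{b,c},{b,f},{c,e},{c,f},{d,f},{a,b,c},{b,c,e},{b,d,f},{d,e,f}} U13={{d,f},{b,d,f},{d,e,f}} U14={{c,e},{d,f},{e,f},{b,c,e},{b,d,f},{d,e,f}} U23={{d},{b,d},{d,e},{d,f},{b,d,f},{d,e,f}} U24={{d},{b,d},{b,e},{c,e},{d,e},{d,f},{b,c,e},{b,d,f},{d,e,f}} U34={{d},{b,d},{d,e},{d,f},{b,d,f},{d,e,f}}
  U123={{d,f},{b,d,f},{d,e,f}} U124={{c,e},{d,f},{b,c,e},{b,d,f},{d,e,f}} U134={{d,f},{b,d,f},{d,e,f}} U234={{d},{b,d},{d,e},{d,f},{b,d,f},{d,e,f}}
  U1234={{d,f},{b,d,f},{d,e,f}}
components per intersection:
  U1: {{c},{f},{a,c},{b,c},{b,f},{c,e},{c,f},{d,f},{e,f},{a,b,c},{b,c,e},{b,d,f},{d,e,f}}
  U2: {{a},{b},{c},{d},{a,b},{a,c},{b,c},{b,d},{b,e},{b,f},{c,e},{c,f},{d,e},{d,f},{a,b,c},{b,c,e},{b,d,f},{d,e,f}}
  U3: {{d},{b,d},{d,e},{d,f},{b,d,f},{d,e,f}}
  U4: {{d},{e},{b,d},{b,e},{c,e},{d,e},{d,f},{e,f},{b,c,e},{b,d,f},{d,e,f}}
  U12: {{c},{a,c},{b,c},{c,e},{c,f},{a,b,c},{b,c,e}} {{b,f},{d,f},{b,d,f},{d,e,f}}
  U13: {{d,f},{b,d,f},{d,e,f}}
  U14: {{c,e},{b,c,e}} {{d,f},{e,f},{b,d,f},{d,e,f}}
  U23: {{d},{b,d},{d,e},{d,f},{b,d,f},{d,e,f}}
  U24: {{d},{b,d},{d,e},{d,f},{b,d,f},{d,e,f}} {{b,e},{c,e},{b,c,e}}
  U34: {{d},{b,d},{d,e},{d,f},{b,d,f},{d,e,f}}
  U123: {{d,f},{b,d,f},{d,e,f}}
  U124: {{c,e},{b,c,e}} {{d,f},{b,d,f},{d,e,f}}
  U134: {{d,f},{b,d,f},{d,e,f}}
  U234: {{d},{b,d},{d,e},{d,f},{b,d,f},{d,e,f}}
  U1234: {{d,f},{b,d,f},{d,e,f}}
C dims 4,9,5,1; δ0: rk 3, SNF 1^3; δ1: rk 4, SNF 1^4; δ2: rk 1, SNF 1^1
Ȟ^0: (4−3)−0=1 ⇒ Z
Ȟ^1: (9−4)−3=2 ⇒ Z^2
Ȟ^2: (5−1)−4=0 ⇒ 0

Ȟ^0(U;F) ≅ Z, Ȟ^1(U;F) ≅ Z^2 and Ȟ^2(U;F) ≅ 0


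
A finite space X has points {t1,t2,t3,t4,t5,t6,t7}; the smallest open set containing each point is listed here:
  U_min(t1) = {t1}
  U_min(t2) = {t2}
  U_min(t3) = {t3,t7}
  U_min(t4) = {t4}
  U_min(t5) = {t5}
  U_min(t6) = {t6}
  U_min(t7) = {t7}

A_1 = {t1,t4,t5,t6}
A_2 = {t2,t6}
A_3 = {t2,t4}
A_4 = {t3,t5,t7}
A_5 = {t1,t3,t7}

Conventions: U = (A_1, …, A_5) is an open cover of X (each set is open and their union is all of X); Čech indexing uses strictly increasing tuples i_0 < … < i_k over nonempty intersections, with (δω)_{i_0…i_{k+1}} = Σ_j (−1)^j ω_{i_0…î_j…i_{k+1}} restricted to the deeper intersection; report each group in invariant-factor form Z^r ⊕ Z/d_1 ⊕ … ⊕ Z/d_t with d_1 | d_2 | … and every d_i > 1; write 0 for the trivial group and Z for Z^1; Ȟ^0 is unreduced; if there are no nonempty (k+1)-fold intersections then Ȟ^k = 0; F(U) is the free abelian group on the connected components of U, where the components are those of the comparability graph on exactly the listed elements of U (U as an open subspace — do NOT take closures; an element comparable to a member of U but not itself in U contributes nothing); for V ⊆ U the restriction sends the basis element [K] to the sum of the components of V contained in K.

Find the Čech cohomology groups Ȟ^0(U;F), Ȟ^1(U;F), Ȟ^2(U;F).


intersection data:
  A12={t6} A13={t4} A14={t5} A15={t1} A23={t2} A45={t3,t7}
components per intersection:
  A1: {t1} {t4} {t5} {t6}
  A2: {t2} {t6}
  A3: {t2} {t4}
  A4: {t3,t7} {t5}
  A5: {t1} {t3,t7}
  A12: {t6}
  A13: {t4}
  A14: {t5}
  A15: {t1}
  A23: {t2}
  A45: {t3,t7}
C dims 12,6; δ0: rk 6, SNF 1^6
Ȟ^0 = (12 − 6) − 0 = 6, so Ȟ^0 ≅ Z^6
Ȟ^1 = (6 − 0) − 6 = 0, so Ȟ^1 ≅ 0
Ȟ^2 = (0 − 0) − 0 = 0, so Ȟ^2 ≅ 0

Ȟ^0(U;F) ≅ Z^6, Ȟ^1(U;F) ≅ 0 and Ȟ^2(U;F) ≅ 0


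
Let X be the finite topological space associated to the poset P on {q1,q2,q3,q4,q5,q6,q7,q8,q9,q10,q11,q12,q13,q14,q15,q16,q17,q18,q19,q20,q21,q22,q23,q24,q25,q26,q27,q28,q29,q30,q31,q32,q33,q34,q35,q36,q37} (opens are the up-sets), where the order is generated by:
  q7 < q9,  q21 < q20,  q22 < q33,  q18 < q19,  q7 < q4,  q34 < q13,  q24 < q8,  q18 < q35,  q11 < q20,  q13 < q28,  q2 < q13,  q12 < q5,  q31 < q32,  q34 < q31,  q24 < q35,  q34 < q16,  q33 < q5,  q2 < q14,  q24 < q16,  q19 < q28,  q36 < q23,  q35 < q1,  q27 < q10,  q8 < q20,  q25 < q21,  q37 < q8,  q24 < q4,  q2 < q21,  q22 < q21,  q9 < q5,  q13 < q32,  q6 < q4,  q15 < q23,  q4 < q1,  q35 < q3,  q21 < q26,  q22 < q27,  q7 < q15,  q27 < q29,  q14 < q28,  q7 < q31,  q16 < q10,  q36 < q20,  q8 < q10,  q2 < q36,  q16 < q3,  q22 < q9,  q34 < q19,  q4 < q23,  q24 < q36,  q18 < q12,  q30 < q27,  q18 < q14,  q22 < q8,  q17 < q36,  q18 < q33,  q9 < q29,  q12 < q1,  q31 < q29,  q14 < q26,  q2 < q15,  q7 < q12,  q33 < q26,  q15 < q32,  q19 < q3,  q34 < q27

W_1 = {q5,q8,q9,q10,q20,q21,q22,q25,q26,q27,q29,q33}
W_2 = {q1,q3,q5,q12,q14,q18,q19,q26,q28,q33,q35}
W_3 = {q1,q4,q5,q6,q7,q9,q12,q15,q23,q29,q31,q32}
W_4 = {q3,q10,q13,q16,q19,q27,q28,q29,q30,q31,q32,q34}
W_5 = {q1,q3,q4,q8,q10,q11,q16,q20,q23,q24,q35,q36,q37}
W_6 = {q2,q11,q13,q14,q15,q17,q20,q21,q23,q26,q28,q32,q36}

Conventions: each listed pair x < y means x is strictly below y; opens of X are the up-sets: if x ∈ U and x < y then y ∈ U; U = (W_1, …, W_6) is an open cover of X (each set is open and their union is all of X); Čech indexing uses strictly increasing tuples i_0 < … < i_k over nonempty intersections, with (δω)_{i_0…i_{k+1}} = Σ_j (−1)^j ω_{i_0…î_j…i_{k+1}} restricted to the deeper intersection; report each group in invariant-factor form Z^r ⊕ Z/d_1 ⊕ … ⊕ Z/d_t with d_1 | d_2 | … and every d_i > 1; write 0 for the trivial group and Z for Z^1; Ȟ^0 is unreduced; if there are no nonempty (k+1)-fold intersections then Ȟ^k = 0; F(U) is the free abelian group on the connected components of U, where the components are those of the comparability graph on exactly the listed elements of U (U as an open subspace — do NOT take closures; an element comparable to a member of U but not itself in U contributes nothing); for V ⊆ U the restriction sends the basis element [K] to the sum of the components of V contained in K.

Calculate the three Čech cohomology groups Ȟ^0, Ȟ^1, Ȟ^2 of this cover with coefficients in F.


nerve of the cover:
  W12={q5,q26,q33} W13={q5,q9,q29} W14={q10,q27,q29} W15={q8,q10,q20} W16={q20,q21,q26} W23={q1,q5,q12} W24={q3,q19,q28} W25={q1,q3,q35} W26={q14,q26,q28} W34={q29,q31,q32} W35={q1,q4,q23} W36={q15,q23,q32} W45={q3,q10,q16} W46={q13,q28,q32} W56={q11,q20,q23,q36}
  W123={q5} W126={q26} W134={q29} W145={q10} W156={q20} W235={q1} W245={q3} W246={q28} W346={q32} W356={q23}
components per intersection:
  W1: {q5,q8,q9,q10,q20,q21,q22,q25,q26,q27,q29,q33}
  W2: {q1,q3,q5,q12,q14,q18,q19,q26,q28,q33,q35}
  W3: {q1,q4,q5,q6,q7,q9,q12,q15,q23,q29,q31,q32}
  W4: {q3,q10,q13,q16,q19,q27,q28,q29,q30,q31,q32,q34}
  W5: {q1,q3,q4,q8,q10,q11,q16,q20,q23,q24,q35,q36,q37}
  W6: {q2,q11,q13,q14,q15,q17,q20,q21,q23,q26,q28,q32,q36}
  W12: {q5,q26,q33}
  W13: {q5,q9,q29}
  W14: {q10,q27,q29}
  W15: {q8,q10,q20}
  W16: {q20,q21,q26}
  W23: {q1,q5,q12}
  W24: {q3,q19,q28}
  W25: {q1,q3,q35}
  W26: {q14,q26,q28}
  W34: {q29,q31,q32}
  W35: {q1,q4,q23}
  W36: {q15,q23,q32}
  W45: {q3,q10,q16}
  W46: {q13,q28,q32}
  W56: {q11,q20,q23,q36}
  W123: {q5}
  W126: {q26}
  W134: {q29}
  W145: {q10}
  W156: {q20}
  W235: {q1}
  W245: {q3}
  W246: {q28}
  W346: {q32}
  W356: {q23}
C dims 6,15,10; δ0: rk 5, SNF 1^5; δ1: rk 10, SNF 1^9·2
Ȟ^0 = (6 − 5) − 0 = 1, so Ȟ^0 ≅ Z
Ȟ^1 = (15 − 10) − 5 = 0, so Ȟ^1 ≅ 0
Ȟ^2 = (10 − 0) − 10 = 0 plus torsion [2], so Ȟ^2 ≅ Z/2

Ȟ^0 ≅ Z, Ȟ^1 ≅ 0, Ȟ^2 ≅ Z/2


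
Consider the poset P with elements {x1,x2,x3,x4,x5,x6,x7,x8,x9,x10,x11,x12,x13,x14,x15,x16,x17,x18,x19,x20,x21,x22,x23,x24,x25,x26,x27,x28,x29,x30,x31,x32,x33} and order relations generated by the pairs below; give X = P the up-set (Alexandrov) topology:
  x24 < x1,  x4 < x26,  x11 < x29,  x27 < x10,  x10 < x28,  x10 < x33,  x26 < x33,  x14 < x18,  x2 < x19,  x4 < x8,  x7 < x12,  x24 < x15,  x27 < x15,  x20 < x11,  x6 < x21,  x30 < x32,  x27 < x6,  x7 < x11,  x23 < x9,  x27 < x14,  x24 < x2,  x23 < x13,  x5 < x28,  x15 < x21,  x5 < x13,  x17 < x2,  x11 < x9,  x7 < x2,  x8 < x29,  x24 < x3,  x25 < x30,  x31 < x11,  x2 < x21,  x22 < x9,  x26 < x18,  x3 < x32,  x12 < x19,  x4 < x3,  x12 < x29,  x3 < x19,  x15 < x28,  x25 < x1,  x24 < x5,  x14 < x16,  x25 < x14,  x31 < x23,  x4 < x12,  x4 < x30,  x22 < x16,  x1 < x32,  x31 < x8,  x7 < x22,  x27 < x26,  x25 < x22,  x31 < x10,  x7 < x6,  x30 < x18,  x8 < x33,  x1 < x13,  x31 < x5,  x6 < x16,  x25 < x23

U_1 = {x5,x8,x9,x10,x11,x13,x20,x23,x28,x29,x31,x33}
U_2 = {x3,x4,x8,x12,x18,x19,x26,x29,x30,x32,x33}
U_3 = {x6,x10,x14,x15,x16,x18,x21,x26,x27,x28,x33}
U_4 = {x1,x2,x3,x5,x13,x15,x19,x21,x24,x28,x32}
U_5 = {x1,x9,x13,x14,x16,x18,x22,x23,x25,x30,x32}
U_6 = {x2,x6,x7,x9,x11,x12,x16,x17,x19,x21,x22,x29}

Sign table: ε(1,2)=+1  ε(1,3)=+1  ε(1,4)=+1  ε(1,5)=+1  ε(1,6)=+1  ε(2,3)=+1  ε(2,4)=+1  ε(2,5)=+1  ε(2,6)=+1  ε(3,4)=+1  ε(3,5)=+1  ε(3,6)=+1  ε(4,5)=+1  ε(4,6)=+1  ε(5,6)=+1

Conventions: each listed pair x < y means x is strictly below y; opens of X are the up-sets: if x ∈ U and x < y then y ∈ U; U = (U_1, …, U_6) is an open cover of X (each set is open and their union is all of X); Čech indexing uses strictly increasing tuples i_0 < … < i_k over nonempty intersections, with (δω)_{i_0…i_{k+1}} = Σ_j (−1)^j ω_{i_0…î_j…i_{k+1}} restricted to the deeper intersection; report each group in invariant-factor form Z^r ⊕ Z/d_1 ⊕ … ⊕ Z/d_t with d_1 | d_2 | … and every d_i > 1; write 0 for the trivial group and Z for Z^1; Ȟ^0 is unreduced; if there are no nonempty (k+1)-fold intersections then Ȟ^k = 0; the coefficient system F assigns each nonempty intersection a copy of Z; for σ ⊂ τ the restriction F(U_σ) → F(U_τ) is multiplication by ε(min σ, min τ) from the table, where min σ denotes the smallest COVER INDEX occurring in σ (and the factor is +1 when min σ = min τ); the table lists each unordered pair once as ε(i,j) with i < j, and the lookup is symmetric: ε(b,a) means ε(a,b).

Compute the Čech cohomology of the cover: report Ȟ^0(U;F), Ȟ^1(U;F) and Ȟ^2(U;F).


cover nerve:
  U12={x8,x29,x33} U13={x10,x28,x33} U14={x5,x13,x28} U15={x9,x13,x23} U16={x9,x11,x29} U23={x18,x26,x33} U24={x3,x19,x32} U25={x18,x30,x32} U26={x12,x19,x29} U34={x15,x21,x28} U35={x14,x16,x18} U36={x6,x16,x21} U45={x1,x13,x32} U46={x2,x19,x21} U56={x9,x16,x22}
  U123={x33} U126={x29} U134={x28} U145={x13} U156={x9} U235={x18} U245={x32} U246={x19} U346={x21} U356={x16}
C dims 6,15,10; δ0: rk 5, SNF 1^5; δ1: rk 10, SNF 1^9·2
Ȟ^0: (6−5)−0=1 ⇒ Z
Ȟ^1: (15−10)−5=0 ⇒ 0
Ȟ^2: (10−0)−10=0 plus torsion [2] ⇒ Z/2

Ȟ^0(U;F) ≅ Z,  Ȟ^1(U;F) ≅ 0,  Ȟ^2(U;F) ≅ Z/2


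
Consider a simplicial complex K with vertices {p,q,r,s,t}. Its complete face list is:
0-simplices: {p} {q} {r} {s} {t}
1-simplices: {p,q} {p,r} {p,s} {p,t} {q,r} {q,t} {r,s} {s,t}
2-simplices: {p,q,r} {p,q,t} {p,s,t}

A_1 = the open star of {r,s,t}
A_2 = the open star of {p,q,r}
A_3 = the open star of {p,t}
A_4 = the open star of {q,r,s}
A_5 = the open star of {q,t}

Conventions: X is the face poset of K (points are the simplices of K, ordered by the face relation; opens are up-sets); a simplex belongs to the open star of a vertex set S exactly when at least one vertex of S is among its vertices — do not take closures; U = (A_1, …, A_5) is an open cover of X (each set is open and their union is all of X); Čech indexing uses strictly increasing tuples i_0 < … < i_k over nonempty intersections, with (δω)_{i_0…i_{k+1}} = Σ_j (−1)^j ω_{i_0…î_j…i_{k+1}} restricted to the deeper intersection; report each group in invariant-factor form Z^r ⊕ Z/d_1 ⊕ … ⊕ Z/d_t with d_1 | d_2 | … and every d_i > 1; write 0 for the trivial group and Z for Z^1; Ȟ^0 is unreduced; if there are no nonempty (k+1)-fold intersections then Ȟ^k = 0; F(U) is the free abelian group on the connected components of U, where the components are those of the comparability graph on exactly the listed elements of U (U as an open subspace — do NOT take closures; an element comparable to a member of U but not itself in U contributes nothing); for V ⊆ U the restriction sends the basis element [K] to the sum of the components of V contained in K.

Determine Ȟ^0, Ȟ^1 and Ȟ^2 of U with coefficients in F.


nerve simplices:
  A1={{r},{s},{t},{p,r},{p,s},{p,t},{q,r},{q,t},{r,s},{s,t},{p,q,r},{p,q,t},{p,s,t}} A2={{p},{q},{r},{p,q},{p,r},{p,s},{p,t},{q,r},{q,t},{r,s},{p,q,r},{p,q,t},{p,s,t}} A3={{p},{t},{p,q},{p,r},{p,s},{p,t},{q,t},{s,t},{p,q,r},{p,q,t},{p,s,t}} A4={{q},{r},{s},{p,q},{p,r},{p,s},{q,r},{q,t},{r,s},{s,t},{p,q,r},{p,q,t},{p,s,t}} A5={{q},{t},{p,q},{p,t},{q,r},{q,t},{s,t},{p,q,r},{p,q,t},{p,s,t}}
  A12={{r},{p,r},{p,s},{p,t},{q,r},{q,t},{r,s},{p,q,r},{p,q,t},{p,s,t}} A13={{t},{p,r},{p,s},{p,t},{q,t},{s,t},{p,q,r},{p,q,t},{p,s,t}} A14={{r},{s},{p,r},{p,s},{q,r},{q,t},{r,s},{s,t},{p,q,r},{p,q,t},{p,s,t}} A15={{t},{p,t},{q,r},{q,t},{s,t},{p,q,r},{p,q,t},{p,s,t}} A23={{p},{p,q},{p,r},{p,s},{p,t},{q,t},{p,q,r},{p,q,t},{p,s,t}} A24={{q},{r},{p,q},{p,r},{p,s},{q,r},{q,t},{r,s},{p,q,r},{p,q,t},{p,s,t}} A25={{q},{p,q},{p,t},{q,r},{q,t},{p,q,r},{p,q,t},{p,s,t}} A34={{p,q},{p,r},{p,s},{q,t},{s,t},{p,q,r},{p,q,t},{p,s,t}} A35={{t},{p,q},{p,t},{q,t},{s,t},{p,q,r},{p,q,t},{p,s,t}} A45={{q},{p,q},{q,r},{q,t},{s,t},{p,q,r},{p,q,t},{p,s,t}}
  A123={{p,r},{p,s},{p,t},{q,t},{p,q,r},{p,q,t},{p,s,t}} A124={{r},{p,r},{p,s},{q,r},{q,t},{r,s},{p,q,r},{p,q,t},{p,s,t}} A125={{p,t},{q,r},{q,t},{p,q,r},{p,q,t},{p,s,t}} A134={{p,r},{p,s},{q,t},{s,t},{p,q,r},{p,q,t},{p,s,t}} A135={{t},{p,t},{q,t},{s,t},{p,q,r},{p,q,t},{p,s,t}} A145={{q,r},{q,t},{s,t},{p,q,r},{p,q,t},{p,s,t}} A234={{p,q},{p,r},{p,s},{q,t},{p,q,r},{p,q,t},{p,s,t}} A235={{p,q},{p,t},{q,t},{p,q,r},{p,q,t},{p,s,t}} A245={{q},{p,q},{q,r},{q,t},{p,q,r},{p,q,t},{p,s,t}} A345={{p,q},{q,t},{s,t},{p,q,r},{p,q,t},{p,s,t}}
  A1234={{p,r},{p,s},{q,t},{p,q,r},{p,q,t},{p,s,t}} A1235={{p,t},{q,t},{p,q,r},{p,q,t},{p,s,t}} A1245={{q,r},{q,t},{p,q,r},{p,q,t},{p,s,t}} A1345={{q,t},{s,t},{p,q,r},{p,q,t},{p,s,t}} A2345={{p,q},{q,t},{p,q,r},{p,q,t},{p,s,t}}
  A12345={{q,t},{p,q,r},{p,q,t},{p,s,t}}
components per intersection:
  A1: {{r},{s},{t},{p,r},{p,s},{p,t},{q,r},{q,t},{r,s},{s,t},{p,q,r},{p,q,t},{p,s,t}}
  A2: {{p},{q},{r},{p,q},{p,r},{p,s},{p,t},{q,r},{q,t},{r,s},{p,q,r},{p,q,t},{p,s,t}}
  A3: {{p},{t},{p,q},{p,r},{p,s},{p,t},{q,t},{s,t},{p,q,r},{p,q,t},{p,s,t}}
  A4: {{q},{r},{s},{p,q},{p,r},{p,s},{q,r},{q,t},{r,s},{s,t},{p,q,r},{p,q,t},{p,s,t}}
  A5: {{q},{t},{p,q},{p,t},{q,r},{q,t},{s,t},{p,q,r},{p,q,t},{p,s,t}}
  A12: {{r},{p,r},{q,r},{r,s},{p,q,r}} {{p,s},{p,t},{q,t},{p,q,t},{p,s,t}}
  A13: {{t},{p,s},{p,t},{q,t},{s,t},{p,q,t},{p,s,t}} {{p,r},{p,q,r}}
  A14: {{r},{s},{p,r},{p,s},{q,r},{r,s},{s,t},{p,q,r},{p,s,t}} {{q,t},{p,q,t}}
  A15: {{t},{p,t},{q,t},{s,t},{p,q,t},{p,s,t}} {{q,r},{p,q,r}}
  A23: {{p},{p,q},{p,r},{p,s},{p,t},{q,t},{p,q,r},{p,q,t},{p,s,t}}
  A24: {{q},{r},{p,q},{p,r},{q,r},{q,t},{r,s},{p,q,r},{p,q,t}} {{p,s},{p,s,t}}
  A25: {{q},{p,q},{p,t},{q,r},{q,t},{p,q,r},{p,q,t},{p,s,t}}
  A34: {{p,q},{p,r},{q,t},{p,q,r},{p,q,t}} {{p,s},{s,t},{p,s,t}}
  A35: {{t},{p,q},{p,t},{q,t},{s,t},{p,q,r},{p,q,t},{p,s,t}}
  A45: {{q},{p,q},{q,r},{q,t},{p,q,r},{p,q,t}} {{s,t},{p,s,t}}
  A123: {{p,r},{p,q,r}} {{p,s},{p,t},{q,t},{p,q,t},{p,s,t}}
  A124: {{r},{p,r},{q,r},{r,s},{p,q,r}} {{p,s},{p,s,t}} {{q,t},{p,q,t}}
  A125: {{p,t},{q,t},{p,q,t},{p,s,t}} {{q,r},{p,q,r}}
  A134: {{p,r},{p,q,r}} {{p,s},{s,t},{p,s,t}} {{q,t},{p,q,t}}
  A135: {{t},{p,t},{q,t},{s,t},{p,q,t},{p,s,t}} {{p,q,r}}
  A145: {{q,r},{p,q,r}} {{q,t},{p,q,t}} {{s,t},{p,s,t}}
  A234: {{p,q},{p,r},{q,t},{p,q,r},{p,q,t}} {{p,s},{p,s,t}}
  A235: {{p,q},{p,t},{q,t},{p,q,r},{p,q,t},{p,s,t}}
  A245: {{q},{p,q},{q,r},{q,t},{p,q,r},{p,q,t}} {{p,s,t}}
  A345: {{p,q},{q,t},{p,q,r},{p,q,t}} {{s,t},{p,s,t}}
  A1234: {{p,r},{p,q,r}} {{p,s},{p,s,t}} {{q,t},{p,q,t}}
  A1235: {{p,t},{q,t},{p,q,t},{p,s,t}} {{p,q,r}}
  A1245: {{q,r},{p,q,r}} {{q,t},{p,q,t}} {{p,s,t}}
  A1345: {{q,t},{p,q,t}} {{s,t},{p,s,t}} {{p,q,r}}
  A2345: {{p,q},{q,t},{p,q,r},{p,q,t}} {{p,s,t}}
  A12345: {{q,t},{p,q,t}} {{p,q,r}} {{p,s,t}}
C dims 5,17,22,13; δ0: rk 4, SNF 1^4; δ1: rk 12, SNF 1^12; δ2: rk 10, SNF 1^10
degree 0: 5−4−0 = 1 → Ȟ^0 ≅ Z
degree 1: 17−12−4 = 1 → Ȟ^1 ≅ Z
degree 2: 22−10−12 = 0 → Ȟ^2 ≅ 0

Ȟ^0 ≅ Z, Ȟ^1 ≅ Z and Ȟ^2 ≅ 0
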